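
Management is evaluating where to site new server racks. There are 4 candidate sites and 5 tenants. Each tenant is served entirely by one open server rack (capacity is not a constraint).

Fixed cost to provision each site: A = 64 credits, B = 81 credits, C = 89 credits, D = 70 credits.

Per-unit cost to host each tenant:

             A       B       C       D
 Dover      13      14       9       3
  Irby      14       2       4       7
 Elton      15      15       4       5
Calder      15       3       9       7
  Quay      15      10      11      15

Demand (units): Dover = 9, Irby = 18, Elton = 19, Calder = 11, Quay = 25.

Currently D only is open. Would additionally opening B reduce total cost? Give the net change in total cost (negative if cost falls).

Current service cost with {D}: 700.
Adding B: each tenant re-picks its cheapest; new service cost 441, saving 259.
Extra fixed cost: 81. Net change = 81 − 259 = -178.
(Totals: 770 → 592.)

Yes — net change −178 (cost falls by 178).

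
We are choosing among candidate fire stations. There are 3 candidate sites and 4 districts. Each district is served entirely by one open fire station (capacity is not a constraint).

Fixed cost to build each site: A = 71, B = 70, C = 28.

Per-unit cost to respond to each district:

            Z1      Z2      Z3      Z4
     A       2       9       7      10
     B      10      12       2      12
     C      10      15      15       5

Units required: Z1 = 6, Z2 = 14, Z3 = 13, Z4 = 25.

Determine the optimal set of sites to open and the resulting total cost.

For any fixed open set, each district goes to its cheapest open site; total = fixed + service.
{A, C}: Z1→A 2·6=12, Z2→A 9·14=126, Z3→A 7·13=91, Z4→C 5·25=125. Service 354; fixed 99; total 453.
{A, B, C}: service 289 + fixed 169 = 458
{B, C}: service 379 + fixed 98 = 477
{C}: service 590 + fixed 28 = 618
No other subset beats 453.

Open A and C; minimum total cost 453.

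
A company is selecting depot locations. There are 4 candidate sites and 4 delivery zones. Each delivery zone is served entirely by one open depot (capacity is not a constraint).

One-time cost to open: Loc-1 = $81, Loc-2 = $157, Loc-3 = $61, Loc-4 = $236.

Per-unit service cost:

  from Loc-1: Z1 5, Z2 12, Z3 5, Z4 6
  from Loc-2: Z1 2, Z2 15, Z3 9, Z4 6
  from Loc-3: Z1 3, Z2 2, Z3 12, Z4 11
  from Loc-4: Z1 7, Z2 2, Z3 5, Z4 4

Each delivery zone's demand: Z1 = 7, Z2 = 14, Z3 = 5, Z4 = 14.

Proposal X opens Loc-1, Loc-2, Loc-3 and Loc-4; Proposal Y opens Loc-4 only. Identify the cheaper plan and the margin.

Proposal Y is cheaper by 264.

Proposal X: {Loc-1, Loc-2, Loc-3, Loc-4}: Z1→Loc-2 2·7=14, Z2→Loc-3 2·14=28, Z3→Loc-1 5·5=25, Z4→Loc-4 4·14=56. Service 123; fixed 535; total 658.
Proposal Y: {Loc-4}: Z1→Loc-4 7·7=49, Z2→Loc-4 2·14=28, Z3→Loc-4 5·5=25, Z4→Loc-4 4·14=56. Service 158; fixed 236; total 394.
Difference: |658 − 394| = 264.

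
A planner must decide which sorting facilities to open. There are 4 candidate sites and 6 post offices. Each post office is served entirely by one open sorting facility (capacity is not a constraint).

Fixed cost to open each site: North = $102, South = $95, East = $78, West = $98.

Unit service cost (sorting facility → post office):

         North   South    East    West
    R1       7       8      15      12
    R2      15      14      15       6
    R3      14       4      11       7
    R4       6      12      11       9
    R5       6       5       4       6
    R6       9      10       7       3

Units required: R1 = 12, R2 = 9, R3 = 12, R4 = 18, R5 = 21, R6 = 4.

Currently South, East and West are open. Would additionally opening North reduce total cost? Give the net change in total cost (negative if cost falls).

No — net change +36 (cost rises by 36).

Current service cost with {South, East, West}: 456.
Adding North: each post office re-picks its cheapest; new service cost 390, saving 66.
Extra fixed cost: 102. Net change = 102 − 66 = 36.
(Totals: 727 → 763.)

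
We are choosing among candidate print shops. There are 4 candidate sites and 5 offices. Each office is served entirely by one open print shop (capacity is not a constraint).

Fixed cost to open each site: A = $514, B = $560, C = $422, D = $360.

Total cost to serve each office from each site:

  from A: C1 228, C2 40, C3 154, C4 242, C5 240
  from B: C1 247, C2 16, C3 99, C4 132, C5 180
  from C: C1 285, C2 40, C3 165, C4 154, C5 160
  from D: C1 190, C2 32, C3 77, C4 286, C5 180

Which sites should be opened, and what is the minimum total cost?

For any fixed open set, each office goes to its cheapest open site; total = fixed + service.
{D}: C1→D 190, C2→D 32, C3→D 77, C4→D 286, C5→D 180. Service 765; fixed 360; total 1125.
{C}: C1→C 285, C2→C 40, C3→C 165, C4→C 154, C5→C 160. Service 804; fixed 422; total 1226.
{B}: C1→B 247, C2→B 16, C3→B 99, C4→B 132, C5→B 180. Service 674; fixed 560; total 1234.
{A, B, C, D}: service 575 + fixed 1856 = 2431
No other subset beats 1125.

Open D only; minimum total cost 1125.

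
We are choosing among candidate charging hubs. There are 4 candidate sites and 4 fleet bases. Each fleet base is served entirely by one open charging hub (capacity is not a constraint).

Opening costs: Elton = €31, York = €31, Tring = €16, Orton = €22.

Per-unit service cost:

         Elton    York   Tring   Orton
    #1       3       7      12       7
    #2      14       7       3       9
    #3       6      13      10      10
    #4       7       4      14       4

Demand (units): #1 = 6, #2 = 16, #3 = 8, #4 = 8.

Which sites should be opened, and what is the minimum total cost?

For any fixed open set, each fleet base goes to its cheapest open site; total = fixed + service.
{Elton, Tring, Orton}: #1→Elton 3·6=18, #2→Tring 3·16=48, #3→Elton 6·8=48, #4→Orton 4·8=32. Service 146; fixed 69; total 215.
{Elton, Tring}: #1→Elton 3·6=18, #2→Tring 3·16=48, #3→Elton 6·8=48, #4→Elton 7·8=56. Service 170; fixed 47; total 217.
{Elton, York, Tring}: service 146 + fixed 78 = 224
{Elton, York, Tring, Orton}: service 146 + fixed 100 = 246
No other subset beats 215.

Open Elton, Tring and Orton; minimum total cost 215.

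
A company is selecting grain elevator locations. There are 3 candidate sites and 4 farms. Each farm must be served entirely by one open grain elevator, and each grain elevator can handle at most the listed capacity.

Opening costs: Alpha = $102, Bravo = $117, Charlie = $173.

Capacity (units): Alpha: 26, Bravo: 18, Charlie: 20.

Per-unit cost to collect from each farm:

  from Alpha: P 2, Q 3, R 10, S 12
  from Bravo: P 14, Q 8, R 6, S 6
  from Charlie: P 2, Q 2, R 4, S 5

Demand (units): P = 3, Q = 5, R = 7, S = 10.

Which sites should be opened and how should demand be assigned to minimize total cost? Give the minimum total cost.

Minimum total cost: 313

Open {Alpha}: P→Alpha 2·3=6, Q→Alpha 3·5=15, R→Alpha 10·7=70, S→Alpha 12·10=120.
Loads: Alpha carries 25/26. Service 211; fixed 102; total 313.
Next best feasible plan costs 342.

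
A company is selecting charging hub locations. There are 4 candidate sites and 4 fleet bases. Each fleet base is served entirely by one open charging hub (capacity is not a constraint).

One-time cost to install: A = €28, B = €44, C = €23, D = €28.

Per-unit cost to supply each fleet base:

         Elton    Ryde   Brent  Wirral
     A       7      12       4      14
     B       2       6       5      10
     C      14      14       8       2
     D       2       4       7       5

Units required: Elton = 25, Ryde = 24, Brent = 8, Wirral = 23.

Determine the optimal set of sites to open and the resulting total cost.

For any fixed open set, each fleet base goes to its cheapest open site; total = fixed + service.
{C, D}: Elton→D 2·25=50, Ryde→D 4·24=96, Brent→D 7·8=56, Wirral→C 2·23=46. Service 248; fixed 51; total 299.
{A, C, D}: service 224 + fixed 79 = 303
{B, C, D}: service 232 + fixed 95 = 327
{A, B, C, D}: service 224 + fixed 123 = 347
No other subset beats 299.

Open C and D; minimum total cost 299.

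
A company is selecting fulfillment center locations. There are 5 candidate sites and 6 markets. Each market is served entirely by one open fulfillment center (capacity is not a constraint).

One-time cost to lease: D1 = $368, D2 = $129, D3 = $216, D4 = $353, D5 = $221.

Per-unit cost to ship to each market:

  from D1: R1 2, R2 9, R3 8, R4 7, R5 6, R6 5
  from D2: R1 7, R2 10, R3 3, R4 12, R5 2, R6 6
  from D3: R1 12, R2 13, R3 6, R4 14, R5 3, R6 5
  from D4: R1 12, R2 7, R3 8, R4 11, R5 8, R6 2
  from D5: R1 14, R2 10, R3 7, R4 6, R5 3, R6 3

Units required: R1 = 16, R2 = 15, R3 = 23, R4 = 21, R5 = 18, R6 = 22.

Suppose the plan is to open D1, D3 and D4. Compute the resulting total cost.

Each market is assigned to its cheapest site among the open ones.
{D1, D3, D4}: R1→D1 2·16=32, R2→D4 7·15=105, R3→D3 6·23=138, R4→D1 7·21=147, R5→D3 3·18=54, R6→D4 2·22=44. Service 520; fixed 937; total 1457.

Total cost: 1457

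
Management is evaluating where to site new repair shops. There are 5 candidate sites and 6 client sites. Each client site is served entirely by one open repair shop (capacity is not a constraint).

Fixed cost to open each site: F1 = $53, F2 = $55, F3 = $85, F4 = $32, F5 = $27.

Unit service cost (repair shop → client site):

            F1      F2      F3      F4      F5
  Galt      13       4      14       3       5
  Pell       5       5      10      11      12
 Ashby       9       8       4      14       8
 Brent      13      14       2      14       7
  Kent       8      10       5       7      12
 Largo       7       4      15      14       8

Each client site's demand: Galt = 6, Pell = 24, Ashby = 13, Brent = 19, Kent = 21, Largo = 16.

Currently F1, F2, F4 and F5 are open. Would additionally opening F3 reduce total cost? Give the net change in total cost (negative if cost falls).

Yes — net change −104 (cost falls by 104).

Current service cost with {F1, F2, F4, F5}: 586.
Adding F3: each client site re-picks its cheapest; new service cost 397, saving 189.
Extra fixed cost: 85. Net change = 85 − 189 = -104.
(Totals: 753 → 649.)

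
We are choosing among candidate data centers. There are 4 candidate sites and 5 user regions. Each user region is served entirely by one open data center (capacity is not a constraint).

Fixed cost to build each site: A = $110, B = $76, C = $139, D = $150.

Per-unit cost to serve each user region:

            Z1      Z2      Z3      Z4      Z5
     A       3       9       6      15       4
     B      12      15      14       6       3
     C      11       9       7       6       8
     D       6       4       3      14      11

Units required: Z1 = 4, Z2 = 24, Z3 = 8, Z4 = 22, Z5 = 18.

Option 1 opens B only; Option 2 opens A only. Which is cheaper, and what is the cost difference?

Option 1: {B}: Z1→B 12·4=48, Z2→B 15·24=360, Z3→B 14·8=112, Z4→B 6·22=132, Z5→B 3·18=54. Service 706; fixed 76; total 782.
Option 2: {A}: Z1→A 3·4=12, Z2→A 9·24=216, Z3→A 6·8=48, Z4→A 15·22=330, Z5→A 4·18=72. Service 678; fixed 110; total 788.
Difference: |782 − 788| = 6.

Option 1 is cheaper by 6.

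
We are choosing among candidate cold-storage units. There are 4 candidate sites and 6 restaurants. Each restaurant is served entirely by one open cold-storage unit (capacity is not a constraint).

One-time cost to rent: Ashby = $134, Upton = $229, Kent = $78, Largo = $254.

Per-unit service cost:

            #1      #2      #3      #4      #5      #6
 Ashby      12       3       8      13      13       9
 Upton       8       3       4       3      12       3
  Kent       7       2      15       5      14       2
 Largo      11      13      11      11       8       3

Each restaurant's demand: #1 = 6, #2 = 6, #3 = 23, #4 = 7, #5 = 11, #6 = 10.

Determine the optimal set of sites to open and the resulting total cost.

For any fixed open set, each restaurant goes to its cheapest open site; total = fixed + service.
{Upton}: #1→Upton 8·6=48, #2→Upton 3·6=18, #3→Upton 4·23=92, #4→Upton 3·7=21, #5→Upton 12·11=132, #6→Upton 3·10=30. Service 341; fixed 229; total 570.
{Upton, Kent}: #1→Kent 7·6=42, #2→Kent 2·6=12, #3→Upton 4·23=92, #4→Upton 3·7=21, #5→Upton 12·11=132, #6→Kent 2·10=20. Service 319; fixed 307; total 626.
{Ashby, Kent}: service 436 + fixed 212 = 648
{Ashby, Upton, Kent, Largo}: service 275 + fixed 695 = 970
(All 15 nonempty subsets were checked; Upton only is lowest.)

Open Upton only; minimum total cost 570.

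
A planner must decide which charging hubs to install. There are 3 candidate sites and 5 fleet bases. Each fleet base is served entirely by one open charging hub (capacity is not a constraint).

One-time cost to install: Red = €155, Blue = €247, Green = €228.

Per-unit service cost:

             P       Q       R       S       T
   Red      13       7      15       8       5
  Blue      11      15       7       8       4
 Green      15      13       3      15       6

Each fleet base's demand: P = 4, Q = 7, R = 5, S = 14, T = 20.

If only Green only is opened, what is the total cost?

Total cost: 724

Each fleet base is assigned to its cheapest site among the open ones.
{Green}: P→Green 15·4=60, Q→Green 13·7=91, R→Green 3·5=15, S→Green 15·14=210, T→Green 6·20=120. Service 496; fixed 228; total 724.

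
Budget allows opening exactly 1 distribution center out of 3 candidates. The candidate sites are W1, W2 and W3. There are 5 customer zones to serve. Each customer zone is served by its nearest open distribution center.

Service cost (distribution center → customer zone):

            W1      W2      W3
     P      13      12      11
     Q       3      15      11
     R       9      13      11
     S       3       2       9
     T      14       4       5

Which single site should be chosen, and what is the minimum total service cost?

With exactly 1 open, each customer zone uses its cheapest among the chosen.
{W1}: P→W1 13, Q→W1 3, R→W1 9, S→W1 3, T→W1 14. Service cost 42.
{W2}: service cost 46
{W3}: service cost 47
Among all 3 size-1 choices, {W1} is lowest.

Choose W1 only; total service cost 42.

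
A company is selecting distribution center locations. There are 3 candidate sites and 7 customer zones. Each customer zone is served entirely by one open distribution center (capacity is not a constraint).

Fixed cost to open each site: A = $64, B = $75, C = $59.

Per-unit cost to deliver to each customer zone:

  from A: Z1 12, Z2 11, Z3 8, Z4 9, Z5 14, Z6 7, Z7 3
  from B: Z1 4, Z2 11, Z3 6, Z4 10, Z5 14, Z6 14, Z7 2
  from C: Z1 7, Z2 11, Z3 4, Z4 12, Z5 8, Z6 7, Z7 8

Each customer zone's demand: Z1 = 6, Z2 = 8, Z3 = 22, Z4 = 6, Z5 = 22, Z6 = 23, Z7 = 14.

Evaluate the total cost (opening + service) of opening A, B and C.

Each customer zone is assigned to its cheapest site among the open ones.
{A, B, C}: Z1→B 4·6=24, Z2→A 11·8=88, Z3→C 4·22=88, Z4→A 9·6=54, Z5→C 8·22=176, Z6→A 7·23=161, Z7→B 2·14=28. Service 619; fixed 198; total 817.

Total cost: 817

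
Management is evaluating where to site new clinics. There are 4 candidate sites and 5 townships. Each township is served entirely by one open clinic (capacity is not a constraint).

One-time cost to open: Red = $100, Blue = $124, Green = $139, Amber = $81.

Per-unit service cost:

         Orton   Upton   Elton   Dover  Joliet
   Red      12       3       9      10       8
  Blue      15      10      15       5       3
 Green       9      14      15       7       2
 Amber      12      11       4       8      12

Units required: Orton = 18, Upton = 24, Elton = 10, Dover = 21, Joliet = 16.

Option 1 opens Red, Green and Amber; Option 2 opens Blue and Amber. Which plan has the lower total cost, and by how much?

Option 1: {Red, Green, Amber}: Orton→Green 9·18=162, Upton→Red 3·24=72, Elton→Amber 4·10=40, Dover→Green 7·21=147, Joliet→Green 2·16=32. Service 453; fixed 320; total 773.
Option 2: {Blue, Amber}: Orton→Amber 12·18=216, Upton→Blue 10·24=240, Elton→Amber 4·10=40, Dover→Blue 5·21=105, Joliet→Blue 3·16=48. Service 649; fixed 205; total 854.
Difference: |773 − 854| = 81.

Option 1 is cheaper by 81.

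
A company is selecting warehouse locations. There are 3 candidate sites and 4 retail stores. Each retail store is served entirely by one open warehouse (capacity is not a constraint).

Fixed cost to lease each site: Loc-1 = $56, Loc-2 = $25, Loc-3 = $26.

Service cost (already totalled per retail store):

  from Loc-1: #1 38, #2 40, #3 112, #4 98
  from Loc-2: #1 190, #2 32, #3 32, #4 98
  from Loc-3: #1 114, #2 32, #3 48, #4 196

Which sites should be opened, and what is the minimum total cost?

For any fixed open set, each retail store goes to its cheapest open site; total = fixed + service.
{Loc-1, Loc-2}: #1→Loc-1 38, #2→Loc-2 32, #3→Loc-2 32, #4→Loc-1 98. Service 200; fixed 81; total 281.
{Loc-1, Loc-3}: service 216 + fixed 82 = 298
{Loc-1, Loc-2, Loc-3}: service 200 + fixed 107 = 307
{Loc-2}: service 352 + fixed 25 = 377
(All 7 nonempty subsets were checked; Loc-1 and Loc-2 is lowest.)

Open Loc-1 and Loc-2; minimum total cost 281.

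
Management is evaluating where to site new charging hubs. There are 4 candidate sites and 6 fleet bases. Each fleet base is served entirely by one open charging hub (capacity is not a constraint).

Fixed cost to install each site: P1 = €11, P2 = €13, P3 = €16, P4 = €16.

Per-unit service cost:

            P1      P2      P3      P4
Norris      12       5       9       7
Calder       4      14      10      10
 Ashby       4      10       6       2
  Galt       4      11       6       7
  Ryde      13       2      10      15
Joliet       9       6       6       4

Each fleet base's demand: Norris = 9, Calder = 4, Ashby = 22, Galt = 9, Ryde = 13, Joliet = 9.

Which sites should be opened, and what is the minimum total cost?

For any fixed open set, each fleet base goes to its cheapest open site; total = fixed + service.
{P1, P2, P4}: Norris→P2 5·9=45, Calder→P1 4·4=16, Ashby→P4 2·22=44, Galt→P1 4·9=36, Ryde→P2 2·13=26, Joliet→P4 4·9=36. Service 203; fixed 40; total 243.
{P1, P2, P3, P4}: service 203 + fixed 56 = 259
{P2, P4}: Norris→P2 5·9=45, Calder→P4 10·4=40, Ashby→P4 2·22=44, Galt→P4 7·9=63, Ryde→P2 2·13=26, Joliet→P4 4·9=36. Service 254; fixed 29; total 283.
{P1}: Norris→P1 12·9=108, Calder→P1 4·4=16, Ashby→P1 4·22=88, Galt→P1 4·9=36, Ryde→P1 13·13=169, Joliet→P1 9·9=81. Service 498; fixed 11; total 509.
No other subset beats 243.

Open P1, P2 and P4; minimum total cost 243.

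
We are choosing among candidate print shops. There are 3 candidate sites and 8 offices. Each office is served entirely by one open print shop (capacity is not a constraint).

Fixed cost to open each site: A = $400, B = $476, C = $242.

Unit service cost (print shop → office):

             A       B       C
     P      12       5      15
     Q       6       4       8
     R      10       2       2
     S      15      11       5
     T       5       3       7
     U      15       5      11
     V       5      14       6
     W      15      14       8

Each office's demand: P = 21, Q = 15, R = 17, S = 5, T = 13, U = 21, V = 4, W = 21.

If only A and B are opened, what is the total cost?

Each office is assigned to its cheapest site among the open ones.
{A, B}: P→B 5·21=105, Q→B 4·15=60, R→B 2·17=34, S→B 11·5=55, T→B 3·13=39, U→B 5·21=105, V→A 5·4=20, W→B 14·21=294. Service 712; fixed 876; total 1588.

Total cost: 1588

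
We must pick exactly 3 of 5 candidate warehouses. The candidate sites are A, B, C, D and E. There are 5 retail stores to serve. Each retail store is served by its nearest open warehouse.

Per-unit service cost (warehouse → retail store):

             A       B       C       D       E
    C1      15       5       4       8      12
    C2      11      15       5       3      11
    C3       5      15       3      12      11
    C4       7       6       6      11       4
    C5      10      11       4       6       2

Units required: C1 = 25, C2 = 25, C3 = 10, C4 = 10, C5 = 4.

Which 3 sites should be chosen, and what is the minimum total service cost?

Choose C, D and E; total service cost 253.

With exactly 3 open, each retail store uses its cheapest among the chosen.
{C, D, E}: C1→C 4·25=100, C2→D 3·25=75, C3→C 3·10=30, C4→E 4·10=40, C5→E 2·4=8. Service cost 253.
{A, C, D}: service cost 281
{B, C, D}: service cost 281
Among all 10 size-3 choices, {C, D, E} is lowest.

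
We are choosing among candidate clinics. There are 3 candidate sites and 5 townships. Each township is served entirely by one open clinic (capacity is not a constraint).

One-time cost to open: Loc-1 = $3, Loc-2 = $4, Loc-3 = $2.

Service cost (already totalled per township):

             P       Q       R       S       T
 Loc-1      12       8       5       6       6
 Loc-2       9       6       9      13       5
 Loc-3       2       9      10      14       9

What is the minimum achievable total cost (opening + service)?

Minimum total cost: 32

For any fixed open set, each township goes to its cheapest open site; total = fixed + service.
{Loc-1, Loc-3}: P→Loc-3 2, Q→Loc-1 8, R→Loc-1 5, S→Loc-1 6, T→Loc-1 6. Service 27; fixed 5; total 32.
{Loc-1, Loc-2, Loc-3}: P→Loc-3 2, Q→Loc-2 6, R→Loc-1 5, S→Loc-1 6, T→Loc-2 5. Service 24; fixed 9; total 33.
{Loc-1, Loc-2}: service 31 + fixed 7 = 38
{Loc-3}: service 44 + fixed 2 = 46
No other subset beats 32.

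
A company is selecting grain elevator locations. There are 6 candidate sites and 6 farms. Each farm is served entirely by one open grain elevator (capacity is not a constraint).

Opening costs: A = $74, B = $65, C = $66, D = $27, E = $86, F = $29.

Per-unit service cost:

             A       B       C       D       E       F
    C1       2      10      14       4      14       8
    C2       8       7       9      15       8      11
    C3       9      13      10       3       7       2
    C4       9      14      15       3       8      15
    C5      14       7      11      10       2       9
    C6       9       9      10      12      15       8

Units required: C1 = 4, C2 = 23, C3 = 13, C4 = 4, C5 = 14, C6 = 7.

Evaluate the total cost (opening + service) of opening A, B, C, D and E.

Each farm is assigned to its cheapest site among the open ones.
{A, B, C, D, E}: C1→A 2·4=8, C2→B 7·23=161, C3→D 3·13=39, C4→D 3·4=12, C5→E 2·14=28, C6→A 9·7=63. Service 311; fixed 318; total 629.

Total cost: 629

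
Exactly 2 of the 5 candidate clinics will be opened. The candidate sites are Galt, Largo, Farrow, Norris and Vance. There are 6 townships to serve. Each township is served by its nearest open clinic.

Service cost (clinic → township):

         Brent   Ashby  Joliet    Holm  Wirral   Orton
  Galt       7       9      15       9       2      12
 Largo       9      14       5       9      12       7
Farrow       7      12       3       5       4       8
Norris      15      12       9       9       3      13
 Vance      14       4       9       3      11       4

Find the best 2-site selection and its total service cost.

With exactly 2 open, each township uses its cheapest among the chosen.
{Farrow, Vance}: Brent→Farrow 7, Ashby→Vance 4, Joliet→Farrow 3, Holm→Vance 3, Wirral→Farrow 4, Orton→Vance 4. Service cost 25.
{Galt, Vance}: service cost 29
{Galt, Farrow}: service cost 34
Among all 10 size-2 choices, {Farrow, Vance} is lowest.

Choose Farrow and Vance; total service cost 25.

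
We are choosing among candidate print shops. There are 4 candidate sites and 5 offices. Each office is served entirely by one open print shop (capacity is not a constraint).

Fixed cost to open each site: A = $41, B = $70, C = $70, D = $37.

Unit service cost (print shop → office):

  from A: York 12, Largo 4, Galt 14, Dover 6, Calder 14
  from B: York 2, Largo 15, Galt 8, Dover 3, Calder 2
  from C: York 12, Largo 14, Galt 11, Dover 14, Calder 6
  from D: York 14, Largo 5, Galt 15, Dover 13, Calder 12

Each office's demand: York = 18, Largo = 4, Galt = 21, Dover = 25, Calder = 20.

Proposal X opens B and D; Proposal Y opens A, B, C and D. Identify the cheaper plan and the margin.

Proposal X: {B, D}: York→B 2·18=36, Largo→D 5·4=20, Galt→B 8·21=168, Dover→B 3·25=75, Calder→B 2·20=40. Service 339; fixed 107; total 446.
Proposal Y: {A, B, C, D}: York→B 2·18=36, Largo→A 4·4=16, Galt→B 8·21=168, Dover→B 3·25=75, Calder→B 2·20=40. Service 335; fixed 218; total 553.
Difference: |446 − 553| = 107.

Proposal X is cheaper by 107.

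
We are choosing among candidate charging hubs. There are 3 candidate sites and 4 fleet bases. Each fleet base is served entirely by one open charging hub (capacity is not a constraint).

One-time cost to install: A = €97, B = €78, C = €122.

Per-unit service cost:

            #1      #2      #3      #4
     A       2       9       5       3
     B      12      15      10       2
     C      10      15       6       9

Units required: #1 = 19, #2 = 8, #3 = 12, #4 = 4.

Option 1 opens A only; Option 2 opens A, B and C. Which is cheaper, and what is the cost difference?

Option 1: {A}: #1→A 2·19=38, #2→A 9·8=72, #3→A 5·12=60, #4→A 3·4=12. Service 182; fixed 97; total 279.
Option 2: {A, B, C}: #1→A 2·19=38, #2→A 9·8=72, #3→A 5·12=60, #4→B 2·4=8. Service 178; fixed 297; total 475.
Difference: |279 − 475| = 196.

Option 1 is cheaper by 196.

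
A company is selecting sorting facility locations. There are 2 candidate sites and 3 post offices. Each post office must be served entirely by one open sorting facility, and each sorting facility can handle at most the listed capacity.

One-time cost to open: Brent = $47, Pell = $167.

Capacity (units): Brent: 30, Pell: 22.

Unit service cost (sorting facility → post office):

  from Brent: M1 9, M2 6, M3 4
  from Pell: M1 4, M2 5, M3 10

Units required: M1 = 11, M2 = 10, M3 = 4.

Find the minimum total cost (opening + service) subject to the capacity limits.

Minimum total cost: 222

Open {Brent}: M1→Brent 9·11=99, M2→Brent 6·10=60, M3→Brent 4·4=16.
Loads: Brent carries 25/30. Service 175; fixed 47; total 222.
Next best feasible plan costs 324.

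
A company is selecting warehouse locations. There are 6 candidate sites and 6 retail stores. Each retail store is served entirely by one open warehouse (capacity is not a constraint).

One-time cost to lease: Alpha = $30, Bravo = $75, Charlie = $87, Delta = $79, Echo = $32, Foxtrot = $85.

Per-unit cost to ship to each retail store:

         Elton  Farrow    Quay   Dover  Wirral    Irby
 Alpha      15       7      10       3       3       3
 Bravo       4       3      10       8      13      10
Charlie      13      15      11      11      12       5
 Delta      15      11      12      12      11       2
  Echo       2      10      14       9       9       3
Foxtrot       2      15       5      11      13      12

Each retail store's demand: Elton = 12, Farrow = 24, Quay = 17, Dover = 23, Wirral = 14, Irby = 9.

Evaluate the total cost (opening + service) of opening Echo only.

Each retail store is assigned to its cheapest site among the open ones.
{Echo}: Elton→Echo 2·12=24, Farrow→Echo 10·24=240, Quay→Echo 14·17=238, Dover→Echo 9·23=207, Wirral→Echo 9·14=126, Irby→Echo 3·9=27. Service 862; fixed 32; total 894.

Total cost: 894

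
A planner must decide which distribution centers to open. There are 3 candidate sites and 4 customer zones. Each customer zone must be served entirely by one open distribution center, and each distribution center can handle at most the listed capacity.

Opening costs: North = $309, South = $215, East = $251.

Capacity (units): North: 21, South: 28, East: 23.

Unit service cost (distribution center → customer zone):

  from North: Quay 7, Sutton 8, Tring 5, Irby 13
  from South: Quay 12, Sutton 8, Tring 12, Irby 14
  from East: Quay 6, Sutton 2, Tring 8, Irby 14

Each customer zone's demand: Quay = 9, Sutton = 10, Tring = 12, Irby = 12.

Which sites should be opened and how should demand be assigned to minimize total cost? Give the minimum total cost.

Open {South, East}: Quay→East 6·9=54, Sutton→East 2·10=20, Tring→South 12·12=144, Irby→South 14·12=168.
Loads: South carries 24/28, East carries 19/23. Service 386; fixed 466; total 852.
Next best feasible plan costs 858.

Minimum total cost: 852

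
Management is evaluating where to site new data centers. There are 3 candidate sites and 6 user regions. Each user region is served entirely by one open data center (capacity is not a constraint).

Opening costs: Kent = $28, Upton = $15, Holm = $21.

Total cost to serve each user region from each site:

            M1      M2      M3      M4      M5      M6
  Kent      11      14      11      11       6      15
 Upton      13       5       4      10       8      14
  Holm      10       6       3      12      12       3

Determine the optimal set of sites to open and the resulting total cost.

Open Holm only; minimum total cost 67.

For any fixed open set, each user region goes to its cheapest open site; total = fixed + service.
{Holm}: M1→Holm 10, M2→Holm 6, M3→Holm 3, M4→Holm 12, M5→Holm 12, M6→Holm 3. Service 46; fixed 21; total 67.
{Upton}: service 54 + fixed 15 = 69
{Upton, Holm}: service 39 + fixed 36 = 75
{Kent, Upton, Holm}: service 37 + fixed 64 = 101
No other subset beats 67.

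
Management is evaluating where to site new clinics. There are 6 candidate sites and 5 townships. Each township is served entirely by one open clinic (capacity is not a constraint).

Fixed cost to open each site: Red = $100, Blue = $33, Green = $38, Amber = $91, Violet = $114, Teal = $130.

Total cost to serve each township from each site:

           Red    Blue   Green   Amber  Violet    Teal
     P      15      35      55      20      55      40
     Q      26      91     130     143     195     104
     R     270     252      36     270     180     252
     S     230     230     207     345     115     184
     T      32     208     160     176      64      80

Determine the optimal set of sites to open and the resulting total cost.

Open Red and Green; minimum total cost 454.

For any fixed open set, each township goes to its cheapest open site; total = fixed + service.
{Red, Green}: P→Red 15, Q→Red 26, R→Green 36, S→Green 207, T→Red 32. Service 316; fixed 138; total 454.
{Red, Green, Violet}: service 224 + fixed 252 = 476
{Red, Blue, Green}: P→Red 15, Q→Red 26, R→Green 36, S→Green 207, T→Red 32. Service 316; fixed 171; total 487.
{Red, Blue, Green, Amber, Violet, Teal}: service 224 + fixed 506 = 730
No other subset beats 454.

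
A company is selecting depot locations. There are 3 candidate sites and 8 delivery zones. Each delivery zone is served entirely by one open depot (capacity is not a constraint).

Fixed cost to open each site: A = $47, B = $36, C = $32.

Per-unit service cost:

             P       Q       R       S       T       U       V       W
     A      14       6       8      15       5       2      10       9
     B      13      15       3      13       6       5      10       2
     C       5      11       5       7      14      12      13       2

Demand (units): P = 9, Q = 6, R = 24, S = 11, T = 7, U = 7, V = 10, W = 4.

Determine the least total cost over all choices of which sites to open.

Minimum total cost: 502

For any fixed open set, each delivery zone goes to its cheapest open site; total = fixed + service.
{A, B, C}: P→C 5·9=45, Q→A 6·6=36, R→B 3·24=72, S→C 7·11=77, T→A 5·7=35, U→A 2·7=14, V→A 10·10=100, W→B 2·4=8. Service 387; fixed 115; total 502.
{B, C}: P→C 5·9=45, Q→C 11·6=66, R→B 3·24=72, S→C 7·11=77, T→B 6·7=42, U→B 5·7=35, V→B 10·10=100, W→B 2·4=8. Service 445; fixed 68; total 513.
{A, C}: service 435 + fixed 79 = 514
{C}: service 628 + fixed 32 = 660
(All 7 nonempty subsets were checked; A, B and C is lowest.)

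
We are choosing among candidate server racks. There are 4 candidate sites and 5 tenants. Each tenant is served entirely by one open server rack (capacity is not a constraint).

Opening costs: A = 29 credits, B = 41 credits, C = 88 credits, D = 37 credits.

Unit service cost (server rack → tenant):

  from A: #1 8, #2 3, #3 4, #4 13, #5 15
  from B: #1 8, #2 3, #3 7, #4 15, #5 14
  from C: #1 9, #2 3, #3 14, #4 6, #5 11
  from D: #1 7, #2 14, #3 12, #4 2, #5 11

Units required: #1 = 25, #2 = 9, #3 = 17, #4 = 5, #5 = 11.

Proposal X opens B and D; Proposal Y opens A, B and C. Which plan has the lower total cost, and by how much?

Proposal X: {B, D}: #1→D 7·25=175, #2→B 3·9=27, #3→B 7·17=119, #4→D 2·5=10, #5→D 11·11=121. Service 452; fixed 78; total 530.
Proposal Y: {A, B, C}: #1→A 8·25=200, #2→A 3·9=27, #3→A 4·17=68, #4→C 6·5=30, #5→C 11·11=121. Service 446; fixed 158; total 604.
Difference: |530 − 604| = 74.

Proposal X is cheaper by 74.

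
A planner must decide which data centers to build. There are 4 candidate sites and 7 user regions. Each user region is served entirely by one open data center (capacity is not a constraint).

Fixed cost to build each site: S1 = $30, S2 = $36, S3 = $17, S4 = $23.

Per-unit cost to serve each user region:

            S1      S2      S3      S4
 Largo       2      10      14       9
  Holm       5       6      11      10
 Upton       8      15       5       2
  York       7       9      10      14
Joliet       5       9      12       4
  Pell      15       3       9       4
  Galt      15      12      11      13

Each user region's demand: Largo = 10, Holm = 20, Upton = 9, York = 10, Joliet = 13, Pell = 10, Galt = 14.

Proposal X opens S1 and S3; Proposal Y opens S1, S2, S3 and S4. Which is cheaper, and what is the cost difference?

Proposal X: {S1, S3}: Largo→S1 2·10=20, Holm→S1 5·20=100, Upton→S3 5·9=45, York→S1 7·10=70, Joliet→S1 5·13=65, Pell→S3 9·10=90, Galt→S3 11·14=154. Service 544; fixed 47; total 591.
Proposal Y: {S1, S2, S3, S4}: Largo→S1 2·10=20, Holm→S1 5·20=100, Upton→S4 2·9=18, York→S1 7·10=70, Joliet→S4 4·13=52, Pell→S2 3·10=30, Galt→S3 11·14=154. Service 444; fixed 106; total 550.
Difference: |591 − 550| = 41.

Proposal Y is cheaper by 41.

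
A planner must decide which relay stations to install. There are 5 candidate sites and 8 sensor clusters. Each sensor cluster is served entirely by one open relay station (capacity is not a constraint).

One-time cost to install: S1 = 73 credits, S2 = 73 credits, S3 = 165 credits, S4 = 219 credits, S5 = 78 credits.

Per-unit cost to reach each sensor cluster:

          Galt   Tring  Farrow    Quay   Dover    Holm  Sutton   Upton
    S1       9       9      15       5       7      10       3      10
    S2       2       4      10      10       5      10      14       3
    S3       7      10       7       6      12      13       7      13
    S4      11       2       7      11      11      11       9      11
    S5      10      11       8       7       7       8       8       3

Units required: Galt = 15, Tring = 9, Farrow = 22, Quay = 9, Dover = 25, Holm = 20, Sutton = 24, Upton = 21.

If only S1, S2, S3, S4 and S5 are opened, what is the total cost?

Each sensor cluster is assigned to its cheapest site among the open ones.
{S1, S2, S3, S4, S5}: Galt→S2 2·15=30, Tring→S4 2·9=18, Farrow→S3 7·22=154, Quay→S1 5·9=45, Dover→S2 5·25=125, Holm→S5 8·20=160, Sutton→S1 3·24=72, Upton→S2 3·21=63. Service 667; fixed 608; total 1275.

Total cost: 1275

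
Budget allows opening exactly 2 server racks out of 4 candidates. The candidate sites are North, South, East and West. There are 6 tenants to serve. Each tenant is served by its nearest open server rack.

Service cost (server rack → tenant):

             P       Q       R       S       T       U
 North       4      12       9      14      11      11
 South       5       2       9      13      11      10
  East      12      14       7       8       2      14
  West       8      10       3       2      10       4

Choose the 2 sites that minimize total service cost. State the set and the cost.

Choose South and West; total service cost 26.

With exactly 2 open, each tenant uses its cheapest among the chosen.
{South, West}: P→South 5, Q→South 2, R→West 3, S→West 2, T→West 10, U→West 4. Service cost 26.
{East, West}: service cost 29
{North, West}: service cost 33
Among all 6 size-2 choices, {South, West} is lowest.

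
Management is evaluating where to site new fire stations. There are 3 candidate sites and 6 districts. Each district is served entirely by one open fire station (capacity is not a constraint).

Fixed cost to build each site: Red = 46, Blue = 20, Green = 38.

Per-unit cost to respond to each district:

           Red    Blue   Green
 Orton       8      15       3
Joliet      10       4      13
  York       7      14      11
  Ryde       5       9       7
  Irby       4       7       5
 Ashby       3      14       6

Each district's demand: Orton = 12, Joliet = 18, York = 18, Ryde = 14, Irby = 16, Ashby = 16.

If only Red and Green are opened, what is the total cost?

Total cost: 608

Each district is assigned to its cheapest site among the open ones.
{Red, Green}: Orton→Green 3·12=36, Joliet→Red 10·18=180, York→Red 7·18=126, Ryde→Red 5·14=70, Irby→Red 4·16=64, Ashby→Red 3·16=48. Service 524; fixed 84; total 608.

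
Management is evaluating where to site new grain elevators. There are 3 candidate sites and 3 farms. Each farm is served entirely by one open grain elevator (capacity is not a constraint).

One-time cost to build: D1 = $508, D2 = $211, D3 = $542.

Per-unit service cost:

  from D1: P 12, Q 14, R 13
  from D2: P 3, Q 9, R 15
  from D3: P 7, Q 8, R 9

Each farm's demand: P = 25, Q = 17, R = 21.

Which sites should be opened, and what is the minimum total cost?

Open D2 only; minimum total cost 754.

For any fixed open set, each farm goes to its cheapest open site; total = fixed + service.
{D2}: P→D2 3·25=75, Q→D2 9·17=153, R→D2 15·21=315. Service 543; fixed 211; total 754.
{D3}: P→D3 7·25=175, Q→D3 8·17=136, R→D3 9·21=189. Service 500; fixed 542; total 1042.
{D2, D3}: P→D2 3·25=75, Q→D3 8·17=136, R→D3 9·21=189. Service 400; fixed 753; total 1153.
{D1, D2, D3}: service 400 + fixed 1261 = 1661
No other subset beats 754.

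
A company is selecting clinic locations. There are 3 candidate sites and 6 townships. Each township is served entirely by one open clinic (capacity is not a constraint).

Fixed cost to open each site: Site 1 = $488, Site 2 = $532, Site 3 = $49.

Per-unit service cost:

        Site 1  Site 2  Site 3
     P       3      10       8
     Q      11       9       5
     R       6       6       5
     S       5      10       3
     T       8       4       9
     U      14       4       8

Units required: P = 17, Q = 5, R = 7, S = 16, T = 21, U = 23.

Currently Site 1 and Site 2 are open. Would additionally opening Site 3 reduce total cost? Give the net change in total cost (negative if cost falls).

Yes — net change −10 (cost falls by 10).

Current service cost with {Site 1, Site 2}: 394.
Adding Site 3: each township re-picks its cheapest; new service cost 335, saving 59.
Extra fixed cost: 49. Net change = 49 − 59 = -10.
(Totals: 1414 → 1404.)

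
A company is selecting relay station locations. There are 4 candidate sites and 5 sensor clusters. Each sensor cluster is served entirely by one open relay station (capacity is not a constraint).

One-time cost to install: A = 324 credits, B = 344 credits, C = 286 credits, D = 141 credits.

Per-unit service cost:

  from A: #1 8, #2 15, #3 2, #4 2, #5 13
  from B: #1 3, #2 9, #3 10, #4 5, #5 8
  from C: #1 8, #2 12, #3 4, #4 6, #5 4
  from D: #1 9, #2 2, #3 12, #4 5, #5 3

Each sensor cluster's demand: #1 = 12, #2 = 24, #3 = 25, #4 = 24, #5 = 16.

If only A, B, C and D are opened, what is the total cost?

Each sensor cluster is assigned to its cheapest site among the open ones.
{A, B, C, D}: #1→B 3·12=36, #2→D 2·24=48, #3→A 2·25=50, #4→A 2·24=48, #5→D 3·16=48. Service 230; fixed 1095; total 1325.

Total cost: 1325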